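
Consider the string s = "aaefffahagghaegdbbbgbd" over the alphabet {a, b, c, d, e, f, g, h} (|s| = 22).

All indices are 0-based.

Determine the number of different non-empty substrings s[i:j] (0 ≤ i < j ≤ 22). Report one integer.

234

sorted suffixes:
  #0 SA[0]=0  'aaefffahagghaegdbbbgbd'
  #1 SA[1]=1  'aefffahagghaegdbbbgbd'
  #2 SA[2]=12  'aegdbbbgbd'
  #3 SA[3]=8  'agghaegdbbbgbd'
  #4 SA[4]=6  'ahagghaegdbbbgbd'
  #5 SA[5]=16  'bbbgbd'
  #6 SA[6]=17  'bbgbd'
  #7 SA[7]=20  'bd'
  #8 SA[8]=18  'bgbd'
  #9 SA[9]=21  'd'
  #10 SA[10]=15  'dbbbgbd'
  #11 SA[11]=2  'efffahagghaegdbbbgbd'
  #12 SA[12]=13  'egdbbbgbd'
  #13 SA[13]=5  'fahagghaegdbbbgbd'
  #14 SA[14]=4  'ffahagghaegdbbbgbd'
  #15 SA[15]=3  'fffahagghaegdbbbgbd'
  #16 SA[16]=19  'gbd'
  #17 SA[17]=14  'gdbbbgbd'
  #18 SA[18]=9  'gghaegdbbbgbd'
  #19 SA[19]=10  'ghaegdbbbgbd'
  #20 SA[20]=11  'haegdbbbgbd'
  #21 SA[21]=7  'hagghaegdbbbgbd'

SA = [0, 1, 12, 8, 6, 16, 17, 20, 18, 21, 15, 2, 13, 5, 4, 3, 19, 14, 9, 10, 11, 7]
[i] adj suffixes → lcp
  [1] 0/1 → 1 ('a')
  [2] 1/12 → 2 ('ae')
  [3] 12/8 → 1 ('a')
  [4] 8/6 → 1 ('a')
  [5] 6/16 → 0 ('')
  [6] 16/17 → 2 ('bb')
  [7] 17/20 → 1 ('b')
  [8] 20/18 → 1 ('b')
  [9] 18/21 → 0 ('')
  [10] 21/15 → 1 ('d')
  [11] 15/2 → 0 ('')
  [12] 2/13 → 1 ('e')
  [13] 13/5 → 0 ('')
  [14] 5/4 → 1 ('f')
  [15] 4/3 → 2 ('ff')
  [16] 3/19 → 0 ('')
  [17] 19/14 → 1 ('g')
  [18] 14/9 → 1 ('g')
  [19] 9/10 → 1 ('g')
  [20] 10/11 → 0 ('')
  [21] 11/7 → 2 ('ha')

n(n+1)/2 = 22·23/2 = 253
Σ LCP = 0 + 1 + 2 + 1 + 1 + 0 + 2 + 1 + 1 + 0 + 1 + 0 + 1 + 0 + 1 + 2 + 0 + 1 + 1 + 1 + 0 + 2 = 19
distinct = 253 − 19 = 234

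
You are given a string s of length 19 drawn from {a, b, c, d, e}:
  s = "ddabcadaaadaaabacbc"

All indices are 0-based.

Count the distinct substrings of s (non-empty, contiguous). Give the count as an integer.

sorted suffixes:
  #0 SA[0]=11  'aaabacbc'
  #1 SA[1]=7  'aaadaaabacbc'
  #2 SA[2]=12  'aabacbc'
  #3 SA[3]=8  'aadaaabacbc'
  #4 SA[4]=13  'abacbc'
  #5 SA[5]=2  'abcadaaadaaabacbc'
  #6 SA[6]=15  'acbc'
  #7 SA[7]=9  'adaaabacbc'
  #8 SA[8]=5  'adaaadaaabacbc'
  #9 SA[9]=14  'bacbc'
  #10 SA[10]=17  'bc'
  #11 SA[11]=3  'bcadaaadaaabacbc'
  #12 SA[12]=18  'c'
  #13 SA[13]=4  'cadaaadaaabacbc'
  #14 SA[14]=16  'cbc'
  #15 SA[15]=10  'daaabacbc'
  #16 SA[16]=6  'daaadaaabacbc'
  #17 SA[17]=1  'dabcadaaadaaabacbc'
  #18 SA[18]=0  'ddabcadaaadaaabacbc'

SA = [11, 7, 12, 8, 13, 2, 15, 9, 5, 14, 17, 3, 18, 4, 16, 10, 6, 1, 0]
[i] adj suffixes → lcp
  [1] 11/7 → 3 ('aaa')
  [2] 7/12 → 2 ('aa')
  [3] 12/8 → 2 ('aa')
  [4] 8/13 → 1 ('a')
  [5] 13/2 → 2 ('ab')
  [6] 2/15 → 1 ('a')
  [7] 15/9 → 1 ('a')
  [8] 9/5 → 5 ('adaaa')
  [9] 5/14 → 0 ('')
  [10] 14/17 → 1 ('b')
  [11] 17/3 → 2 ('bc')
  [12] 3/18 → 0 ('')
  [13] 18/4 → 1 ('c')
  [14] 4/16 → 1 ('c')
  [15] 16/10 → 0 ('')
  [16] 10/6 → 4 ('daaa')
  [17] 6/1 → 2 ('da')
  [18] 1/0 → 1 ('d')

n(n+1)/2 = 19·20/2 = 190
Σ LCP = 0 + 3 + 2 + 2 + 1 + 2 + 1 + 1 + 5 + 0 + 1 + 2 + 0 + 1 + 1 + 0 + 4 + 2 + 1 = 29
distinct = 190 − 29 = 161

161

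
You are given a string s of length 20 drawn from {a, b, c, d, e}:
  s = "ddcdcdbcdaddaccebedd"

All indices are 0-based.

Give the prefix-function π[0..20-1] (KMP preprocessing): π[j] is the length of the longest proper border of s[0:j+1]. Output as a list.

π[0] = 0
j=1 s[j]='d': π[1]=1 (border 'd')
j=2 s[j]='c': k: 1→0; π[2]=0 (border '')
j=3 s[j]='d': π[3]=1 (border 'd')
j=4 s[j]='c': k: 1→0; π[4]=0 (border '')
j=5 s[j]='d': π[5]=1 (border 'd')
j=6 s[j]='b': k: 1→0; π[6]=0 (border '')
j=7 s[j]='c': π[7]=0 (border '')
j=8 s[j]='d': π[8]=1 (border 'd')
j=9 s[j]='a': k: 1→0; π[9]=0 (border '')
j=10 s[j]='d': π[10]=1 (border 'd')
j=11 s[j]='d': π[11]=2 (border 'dd')
j=12 s[j]='a': k: 2→1→0; π[12]=0 (border '')
j=13 s[j]='c': π[13]=0 (border '')
j=14 s[j]='c': π[14]=0 (border '')
j=15 s[j]='e': π[15]=0 (border '')
j=16 s[j]='b': π[16]=0 (border '')
j=17 s[j]='e': π[17]=0 (border '')
j=18 s[j]='d': π[18]=1 (border 'd')
j=19 s[j]='d': π[19]=2 (border 'dd')

[0, 1, 0, 1, 0, 1, 0, 0, 1, 0, 1, 2, 0, 0, 0, 0, 0, 0, 1, 2]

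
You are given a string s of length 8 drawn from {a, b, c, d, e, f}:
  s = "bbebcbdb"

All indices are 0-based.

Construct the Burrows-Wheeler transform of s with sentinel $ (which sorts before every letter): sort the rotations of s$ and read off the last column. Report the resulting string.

rank  rotation   last
    0  $bbebcbdb  b
    1  b$bbebcbd  d
    2  bbebcbdb$  $
    3  bcbdb$bbe  e
    4  bdb$bbebc  c
    5  bebcbdb$b  b
    6  cbdb$bbeb  b
    7  db$bbebcb  b
    8  ebcbdb$bb  b

bd$ecbbbb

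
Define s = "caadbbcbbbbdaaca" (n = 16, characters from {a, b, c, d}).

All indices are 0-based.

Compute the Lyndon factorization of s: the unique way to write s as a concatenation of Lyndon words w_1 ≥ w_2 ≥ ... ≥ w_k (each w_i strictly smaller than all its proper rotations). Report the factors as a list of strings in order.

["c", "aadbbcbbbbd", "aac", "a"]

emit factor 1: 'c' (i=0, period=1)
emit factor 2: 'aadbbcbbbbd' (i=1, period=11)
emit factor 3: 'aac' (i=12, period=3)
emit factor 4: 'a' (i=15, period=1)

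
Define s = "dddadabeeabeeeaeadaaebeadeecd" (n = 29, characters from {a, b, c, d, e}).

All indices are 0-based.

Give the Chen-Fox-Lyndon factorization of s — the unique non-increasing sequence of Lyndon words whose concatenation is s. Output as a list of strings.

emit factor 1: 'd' (i=0, period=1)
emit factor 2: 'd' (i=1, period=1)
emit factor 3: 'd' (i=2, period=1)
emit factor 4: 'ad' (i=3, period=2)
emit factor 5: 'abeeabeeeaead' (i=5, period=13)
emit factor 6: 'aaebeadeecd' (i=18, period=11)

["d", "d", "d", "ad", "abeeabeeeaead", "aaebeadeecd"]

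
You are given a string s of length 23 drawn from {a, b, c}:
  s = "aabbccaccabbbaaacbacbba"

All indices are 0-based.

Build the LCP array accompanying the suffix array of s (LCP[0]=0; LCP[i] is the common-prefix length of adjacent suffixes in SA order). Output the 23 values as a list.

rank→(start, suffix):
  0 → (22, 'a')
  1 → (13, 'aaacbacbba')
  2 → (0, 'aabbccaccabbbaaacbacbba')
  3 → (14, 'aacbacbba')
  4 → (9, 'abbbaaacbacbba')
  5 → (1, 'abbccaccabbbaaacbacbba')
  6 → (15, 'acbacbba')
  7 → (18, 'acbba')
  8 → (6, 'accabbbaaacbacbba')
  9 → (21, 'ba')
  10 → (12, 'baaacbacbba')
  11 → (17, 'bacbba')
  12 → (20, 'bba')
  13 → (11, 'bbaaacbacbba')
  14 → (10, 'bbbaaacbacbba')
  15 → (2, 'bbccaccabbbaaacbacbba')
  16 → (3, 'bccaccabbbaaacbacbba')
  17 → (8, 'cabbbaaacbacbba')
  18 → (5, 'caccabbbaaacbacbba')
  19 → (16, 'cbacbba')
  20 → (19, 'cbba')
  21 → (7, 'ccabbbaaacbacbba')
  22 → (4, 'ccaccabbbaaacbacbba')

SA = [22, 13, 0, 14, 9, 1, 15, 18, 6, 21, 12, 17, 20, 11, 10, 2, 3, 8, 5, 16, 19, 7, 4]
[i] adj suffixes → lcp
  [1] 22/13 → 1 ('a')
  [2] 13/0 → 2 ('aa')
  [3] 0/14 → 2 ('aa')
  [4] 14/9 → 1 ('a')
  [5] 9/1 → 3 ('abb')
  [6] 1/15 → 1 ('a')
  [7] 15/18 → 3 ('acb')
  [8] 18/6 → 2 ('ac')
  [9] 6/21 → 0 ('')
  [10] 21/12 → 2 ('ba')
  [11] 12/17 → 2 ('ba')
  [12] 17/20 → 1 ('b')
  [13] 20/11 → 3 ('bba')
  [14] 11/10 → 2 ('bb')
  [15] 10/2 → 2 ('bb')
  [16] 2/3 → 1 ('b')
  [17] 3/8 → 0 ('')
  [18] 8/5 → 2 ('ca')
  [19] 5/16 → 1 ('c')
  [20] 16/19 → 2 ('cb')
  [21] 19/7 → 1 ('c')
  [22] 7/4 → 3 ('cca')

[0, 1, 2, 2, 1, 3, 1, 3, 2, 0, 2, 2, 1, 3, 2, 2, 1, 0, 2, 1, 2, 1, 3]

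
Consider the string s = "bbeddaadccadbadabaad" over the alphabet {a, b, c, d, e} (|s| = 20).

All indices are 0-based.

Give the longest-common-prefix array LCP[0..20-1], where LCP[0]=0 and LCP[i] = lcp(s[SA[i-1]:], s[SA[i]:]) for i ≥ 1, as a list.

sorted suffixes:
  #0 SA[0]=17  'aad'
  #1 SA[1]=5  'aadccadbadabaad'
  #2 SA[2]=15  'abaad'
  #3 SA[3]=18  'ad'
  #4 SA[4]=13  'adabaad'
  #5 SA[5]=10  'adbadabaad'
  #6 SA[6]=6  'adccadbadabaad'
  #7 SA[7]=16  'baad'
  #8 SA[8]=12  'badabaad'
  #9 SA[9]=0  'bbeddaadccadbadabaad'
  #10 SA[10]=1  'beddaadccadbadabaad'
  #11 SA[11]=9  'cadbadabaad'
  #12 SA[12]=8  'ccadbadabaad'
  #13 SA[13]=19  'd'
  #14 SA[14]=4  'daadccadbadabaad'
  #15 SA[15]=14  'dabaad'
  #16 SA[16]=11  'dbadabaad'
  #17 SA[17]=7  'dccadbadabaad'
  #18 SA[18]=3  'ddaadccadbadabaad'
  #19 SA[19]=2  'eddaadccadbadabaad'

SA = [17, 5, 15, 18, 13, 10, 6, 16, 12, 0, 1, 9, 8, 19, 4, 14, 11, 7, 3, 2]
rank  pair      lcp
   1  s[17:],s[5:]  3  'aad'
   2  s[5:],s[15:]  1  'a'
   3  s[15:],s[18:]  1  'a'
   4  s[18:],s[13:]  2  'ad'
   5  s[13:],s[10:]  2  'ad'
   6  s[10:],s[6:]  2  'ad'
   7  s[6:],s[16:]  0  ''
   8  s[16:],s[12:]  2  'ba'
   9  s[12:],s[0:]  1  'b'
  10  s[0:],s[1:]  1  'b'
  11  s[1:],s[9:]  0  ''
  12  s[9:],s[8:]  1  'c'
  13  s[8:],s[19:]  0  ''
  14  s[19:],s[4:]  1  'd'
  15  s[4:],s[14:]  2  'da'
  16  s[14:],s[11:]  1  'd'
  17  s[11:],s[7:]  1  'd'
  18  s[7:],s[3:]  1  'd'
  19  s[3:],s[2:]  0  ''

[0, 3, 1, 1, 2, 2, 2, 0, 2, 1, 1, 0, 1, 0, 1, 2, 1, 1, 1, 0]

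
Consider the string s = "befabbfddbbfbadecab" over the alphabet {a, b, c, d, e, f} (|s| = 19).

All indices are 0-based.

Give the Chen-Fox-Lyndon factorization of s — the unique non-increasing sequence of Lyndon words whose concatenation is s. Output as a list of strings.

["bef", "abbfddbbfbadec", "ab"]

emit factor 1: 'bef' (i=0, period=3)
emit factor 2: 'abbfddbbfbadec' (i=3, period=14)
emit factor 3: 'ab' (i=17, period=2)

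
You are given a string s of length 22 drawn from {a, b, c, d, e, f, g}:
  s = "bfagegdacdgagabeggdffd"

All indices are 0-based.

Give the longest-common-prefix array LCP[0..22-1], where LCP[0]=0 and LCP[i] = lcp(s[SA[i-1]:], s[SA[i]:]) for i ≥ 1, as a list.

sorted suffixes:
  #0 SA[0]=13  'abeggdffd'
  #1 SA[1]=7  'acdgagabeggdffd'
  #2 SA[2]=11  'agabeggdffd'
  #3 SA[3]=2  'agegdacdgagabeggdffd'
  #4 SA[4]=14  'beggdffd'
  #5 SA[5]=0  'bfagegdacdgagabeggdffd'
  #6 SA[6]=8  'cdgagabeggdffd'
  #7 SA[7]=21  'd'
  #8 SA[8]=6  'dacdgagabeggdffd'
  #9 SA[9]=18  'dffd'
  #10 SA[10]=9  'dgagabeggdffd'
  #11 SA[11]=4  'egdacdgagabeggdffd'
  #12 SA[12]=15  'eggdffd'
  #13 SA[13]=1  'fagegdacdgagabeggdffd'
  #14 SA[14]=20  'fd'
  #15 SA[15]=19  'ffd'
  #16 SA[16]=12  'gabeggdffd'
  #17 SA[17]=10  'gagabeggdffd'
  #18 SA[18]=5  'gdacdgagabeggdffd'
  #19 SA[19]=17  'gdffd'
  #20 SA[20]=3  'gegdacdgagabeggdffd'
  #21 SA[21]=16  'ggdffd'

SA = [13, 7, 11, 2, 14, 0, 8, 21, 6, 18, 9, 4, 15, 1, 20, 19, 12, 10, 5, 17, 3, 16]
[i] adj suffixes → lcp
  [1] 13/7 → 1 ('a')
  [2] 7/11 → 1 ('a')
  [3] 11/2 → 2 ('ag')
  [4] 2/14 → 0 ('')
  [5] 14/0 → 1 ('b')
  [6] 0/8 → 0 ('')
  [7] 8/21 → 0 ('')
  [8] 21/6 → 1 ('d')
  [9] 6/18 → 1 ('d')
  [10] 18/9 → 1 ('d')
  [11] 9/4 → 0 ('')
  [12] 4/15 → 2 ('eg')
  [13] 15/1 → 0 ('')
  [14] 1/20 → 1 ('f')
  [15] 20/19 → 1 ('f')
  [16] 19/12 → 0 ('')
  [17] 12/10 → 2 ('ga')
  [18] 10/5 → 1 ('g')
  [19] 5/17 → 2 ('gd')
  [20] 17/3 → 1 ('g')
  [21] 3/16 → 1 ('g')

[0, 1, 1, 2, 0, 1, 0, 0, 1, 1, 1, 0, 2, 0, 1, 1, 0, 2, 1, 2, 1, 1]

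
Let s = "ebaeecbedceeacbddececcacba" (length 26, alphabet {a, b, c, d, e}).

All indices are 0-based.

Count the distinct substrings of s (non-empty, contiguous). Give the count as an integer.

321

sorted suffixes:
  #0 SA[0]=25  'a'
  #1 SA[1]=22  'acba'
  #2 SA[2]=12  'acbddececcacba'
  #3 SA[3]=2  'aeecbedceeacbddececcacba'
  #4 SA[4]=24  'ba'
  #5 SA[5]=1  'baeecbedceeacbddececcacba'
  #6 SA[6]=14  'bddececcacba'
  #7 SA[7]=6  'bedceeacbddececcacba'
  #8 SA[8]=21  'cacba'
  #9 SA[9]=23  'cba'
  #10 SA[10]=13  'cbddececcacba'
  #11 SA[11]=5  'cbedceeacbddececcacba'
  #12 SA[12]=20  'ccacba'
  #13 SA[13]=18  'ceccacba'
  #14 SA[14]=9  'ceeacbddececcacba'
  #15 SA[15]=8  'dceeacbddececcacba'
  #16 SA[16]=15  'ddececcacba'
  #17 SA[17]=16  'dececcacba'
  #18 SA[18]=11  'eacbddececcacba'
  #19 SA[19]=0  'ebaeecbedceeacbddececcacba'
  #20 SA[20]=4  'ecbedceeacbddececcacba'
  #21 SA[21]=19  'eccacba'
  #22 SA[22]=17  'ececcacba'
  #23 SA[23]=7  'edceeacbddececcacba'
  #24 SA[24]=10  'eeacbddececcacba'
  #25 SA[25]=3  'eecbedceeacbddececcacba'

SA = [25, 22, 12, 2, 24, 1, 14, 6, 21, 23, 13, 5, 20, 18, 9, 8, 15, 16, 11, 0, 4, 19, 17, 7, 10, 3]
[i] adj suffixes → lcp
  [1] 25/22 → 1 ('a')
  [2] 22/12 → 3 ('acb')
  [3] 12/2 → 1 ('a')
  [4] 2/24 → 0 ('')
  [5] 24/1 → 2 ('ba')
  [6] 1/14 → 1 ('b')
  [7] 14/6 → 1 ('b')
  [8] 6/21 → 0 ('')
  [9] 21/23 → 1 ('c')
  [10] 23/13 → 2 ('cb')
  [11] 13/5 → 2 ('cb')
  [12] 5/20 → 1 ('c')
  [13] 20/18 → 1 ('c')
  [14] 18/9 → 2 ('ce')
  [15] 9/8 → 0 ('')
  [16] 8/15 → 1 ('d')
  [17] 15/16 → 1 ('d')
  [18] 16/11 → 0 ('')
  [19] 11/0 → 1 ('e')
  [20] 0/4 → 1 ('e')
  [21] 4/19 → 2 ('ec')
  [22] 19/17 → 2 ('ec')
  [23] 17/7 → 1 ('e')
  [24] 7/10 → 1 ('e')
  [25] 10/3 → 2 ('ee')

n(n+1)/2 = 26·27/2 = 351
Σ LCP = 0 + 1 + 3 + 1 + 0 + 2 + 1 + 1 + 0 + 1 + 2 + 2 + 1 + 1 + 2 + 0 + 1 + 1 + 0 + 1 + 1 + 2 + 2 + 1 + 1 + 2 = 30
distinct = 351 − 30 = 321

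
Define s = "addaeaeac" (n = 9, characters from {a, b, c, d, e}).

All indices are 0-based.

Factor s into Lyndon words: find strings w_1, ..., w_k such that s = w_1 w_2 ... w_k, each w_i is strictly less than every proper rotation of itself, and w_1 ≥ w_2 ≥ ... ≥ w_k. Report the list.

["addaeae", "ac"]

emit factor 1: 'addaeae' (i=0, period=7)
emit factor 2: 'ac' (i=7, period=2)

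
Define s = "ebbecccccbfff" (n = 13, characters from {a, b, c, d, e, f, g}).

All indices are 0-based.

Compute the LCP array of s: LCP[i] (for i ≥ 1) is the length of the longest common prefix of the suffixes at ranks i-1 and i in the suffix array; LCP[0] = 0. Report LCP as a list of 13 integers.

rank→(start, suffix):
  0 → (1, 'bbecccccbfff')
  1 → (2, 'becccccbfff')
  2 → (9, 'bfff')
  3 → (8, 'cbfff')
  4 → (7, 'ccbfff')
  5 → (6, 'cccbfff')
  6 → (5, 'ccccbfff')
  7 → (4, 'cccccbfff')
  8 → (0, 'ebbecccccbfff')
  9 → (3, 'ecccccbfff')
  10 → (12, 'f')
  11 → (11, 'ff')
  12 → (10, 'fff')

SA = [1, 2, 9, 8, 7, 6, 5, 4, 0, 3, 12, 11, 10]
[i] adj suffixes → lcp
  [1] 1/2 → 1 ('b')
  [2] 2/9 → 1 ('b')
  [3] 9/8 → 0 ('')
  [4] 8/7 → 1 ('c')
  [5] 7/6 → 2 ('cc')
  [6] 6/5 → 3 ('ccc')
  [7] 5/4 → 4 ('cccc')
  [8] 4/0 → 0 ('')
  [9] 0/3 → 1 ('e')
  [10] 3/12 → 0 ('')
  [11] 12/11 → 1 ('f')
  [12] 11/10 → 2 ('ff')

[0, 1, 1, 0, 1, 2, 3, 4, 0, 1, 0, 1, 2]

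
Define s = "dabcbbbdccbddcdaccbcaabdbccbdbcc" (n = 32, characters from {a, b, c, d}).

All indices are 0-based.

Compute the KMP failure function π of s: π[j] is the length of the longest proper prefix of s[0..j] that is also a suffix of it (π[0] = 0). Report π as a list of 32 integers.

[0, 0, 0, 0, 0, 0, 0, 1, 0, 0, 0, 1, 1, 0, 1, 2, 0, 0, 0, 0, 0, 0, 0, 1, 0, 0, 0, 0, 1, 0, 0, 0]

π[0] = 0
j=1 s[j]='a': π[1]=0 (border '')
j=2 s[j]='b': π[2]=0 (border '')
j=3 s[j]='c': π[3]=0 (border '')
j=4 s[j]='b': π[4]=0 (border '')
j=5 s[j]='b': π[5]=0 (border '')
j=6 s[j]='b': π[6]=0 (border '')
j=7 s[j]='d': π[7]=1 (border 'd')
j=8 s[j]='c': k: 1→0; π[8]=0 (border '')
j=9 s[j]='c': π[9]=0 (border '')
j=10 s[j]='b': π[10]=0 (border '')
j=11 s[j]='d': π[11]=1 (border 'd')
j=12 s[j]='d': k: 1→0; π[12]=1 (border 'd')
j=13 s[j]='c': k: 1→0; π[13]=0 (border '')
j=14 s[j]='d': π[14]=1 (border 'd')
j=15 s[j]='a': π[15]=2 (border 'da')
j=16 s[j]='c': k: 2→0; π[16]=0 (border '')
j=17 s[j]='c': π[17]=0 (border '')
j=18 s[j]='b': π[18]=0 (border '')
j=19 s[j]='c': π[19]=0 (border '')
j=20 s[j]='a': π[20]=0 (border '')
j=21 s[j]='a': π[21]=0 (border '')
j=22 s[j]='b': π[22]=0 (border '')
j=23 s[j]='d': π[23]=1 (border 'd')
j=24 s[j]='b': k: 1→0; π[24]=0 (border '')
j=25 s[j]='c': π[25]=0 (border '')
j=26 s[j]='c': π[26]=0 (border '')
j=27 s[j]='b': π[27]=0 (border '')
j=28 s[j]='d': π[28]=1 (border 'd')
j=29 s[j]='b': k: 1→0; π[29]=0 (border '')
j=30 s[j]='c': π[30]=0 (border '')
j=31 s[j]='c': π[31]=0 (border '')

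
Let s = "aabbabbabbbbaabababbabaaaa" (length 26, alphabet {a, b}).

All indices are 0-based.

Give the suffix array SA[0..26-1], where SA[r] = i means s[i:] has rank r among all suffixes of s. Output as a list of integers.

[25, 24, 23, 22, 12, 0, 20, 13, 15, 17, 1, 4, 7, 21, 11, 19, 14, 16, 3, 6, 10, 18, 2, 5, 9, 8]

rank | idx | suffix
   0 |  25 | a
   1 |  24 | aa
   2 |  23 | aaa
   3 |  22 | aaaa
   4 |  12 | aabababbabaaaa
   5 |   0 | aabbabbabbbbaabababbabaaaa
   6 |  20 | abaaaa
   7 |  13 | abababbabaaaa
   8 |  15 | ababbabaaaa
   9 |  17 | abbabaaaa
  10 |   1 | abbabbabbbbaabababbabaaaa
  11 |   4 | abbabbbbaabababbabaaaa
  12 |   7 | abbbbaabababbabaaaa
  13 |  21 | baaaa
  14 |  11 | baabababbabaaaa
  15 |  19 | babaaaa
  16 |  14 | bababbabaaaa
  17 |  16 | babbabaaaa
  18 |   3 | babbabbbbaabababbabaaaa
  19 |   6 | babbbbaabababbabaaaa
  20 |  10 | bbaabababbabaaaa
  21 |  18 | bbabaaaa
  22 |   2 | bbabbabbbbaabababbabaaaa
  23 |   5 | bbabbbbaabababbabaaaa
  24 |   9 | bbbaabababbabaaaa
  25 |   8 | bbbbaabababbabaaaa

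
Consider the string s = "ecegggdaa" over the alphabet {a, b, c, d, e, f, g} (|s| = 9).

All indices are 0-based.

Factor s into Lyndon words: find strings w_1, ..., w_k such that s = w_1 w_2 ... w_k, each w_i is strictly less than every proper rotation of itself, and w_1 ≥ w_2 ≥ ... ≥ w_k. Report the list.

emit factor 1: 'e' (i=0, period=1)
emit factor 2: 'cegggd' (i=1, period=6)
emit factor 3: 'a' (i=7, period=1)
emit factor 4: 'a' (i=8, period=1)

["e", "cegggd", "a", "a"]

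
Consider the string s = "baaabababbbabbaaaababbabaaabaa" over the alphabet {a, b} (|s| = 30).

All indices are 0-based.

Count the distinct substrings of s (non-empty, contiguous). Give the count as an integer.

370

rank | idx | suffix
   0 |  29 | a
   1 |  28 | aa
   2 |  14 | aaaababbabaaabaa
   3 |  24 | aaabaa
   4 |   1 | aaabababbbabbaaaababbabaaabaa
   5 |  15 | aaababbabaaabaa
   6 |  25 | aabaa
   7 |   2 | aabababbbabbaaaababbabaaabaa
   8 |  16 | aababbabaaabaa
   9 |  26 | abaa
  10 |  22 | abaaabaa
  11 |   3 | abababbbabbaaaababbabaaabaa
  12 |  17 | ababbabaaabaa
  13 |   5 | ababbbabbaaaababbabaaabaa
  14 |  11 | abbaaaababbabaaabaa
  15 |  19 | abbabaaabaa
  16 |   7 | abbbabbaaaababbabaaabaa
  17 |  27 | baa
  18 |  13 | baaaababbabaaabaa
  19 |  23 | baaabaa
  20 |   0 | baaabababbbabbaaaababbabaaabaa
  21 |  21 | babaaabaa
  22 |   4 | bababbbabbaaaababbabaaabaa
  23 |  10 | babbaaaababbabaaabaa
  24 |  18 | babbabaaabaa
  25 |   6 | babbbabbaaaababbabaaabaa
  26 |  12 | bbaaaababbabaaabaa
  27 |  20 | bbabaaabaa
  28 |   9 | bbabbaaaababbabaaabaa
  29 |   8 | bbbabbaaaababbabaaabaa

SA = [29, 28, 14, 24, 1, 15, 25, 2, 16, 26, 22, 3, 17, 5, 11, 19, 7, 27, 13, 23, 0, 21, 4, 10, 18, 6, 12, 20, 9, 8]
i: (SA[i-1],SA[i]) lcp shared
  1: (29,28) 1 'a'
  2: (28,14) 2 'aa'
  3: (14,24) 3 'aaa'
  4: (24,1) 5 'aaaba'
  5: (1,15) 6 'aaabab'
  6: (15,25) 2 'aa'
  7: (25,2) 4 'aaba'
  8: (2,16) 5 'aabab'
  9: (16,26) 1 'a'
  10: (26,22) 4 'abaa'
  11: (22,3) 3 'aba'
  12: (3,17) 4 'abab'
  13: (17,5) 5 'ababb'
  14: (5,11) 2 'ab'
  15: (11,19) 4 'abba'
  16: (19,7) 3 'abb'
  17: (7,27) 0 ''
  18: (27,13) 3 'baa'
  19: (13,23) 4 'baaa'
  20: (23,0) 6 'baaaba'
  21: (0,21) 2 'ba'
  22: (21,4) 4 'baba'
  23: (4,10) 3 'bab'
  24: (10,18) 5 'babba'
  25: (18,6) 4 'babb'
  26: (6,12) 1 'b'
  27: (12,20) 3 'bba'
  28: (20,9) 4 'bbab'
  29: (9,8) 2 'bb'

n(n+1)/2 = 30·31/2 = 465
Σ LCP = 0 + 1 + 2 + 3 + 5 + 6 + 2 + 4 + 5 + 1 + 4 + 3 + 4 + 5 + 2 + 4 + 3 + 0 + 3 + 4 + 6 + 2 + 4 + 3 + 5 + 4 + 1 + 3 + 4 + 2 = 95
distinct = 465 − 95 = 370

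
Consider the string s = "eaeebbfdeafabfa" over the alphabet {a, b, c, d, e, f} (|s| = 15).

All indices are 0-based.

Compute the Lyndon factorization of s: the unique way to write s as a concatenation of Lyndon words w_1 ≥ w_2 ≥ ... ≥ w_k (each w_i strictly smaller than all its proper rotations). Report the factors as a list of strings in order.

emit factor 1: 'e' (i=0, period=1)
emit factor 2: 'aeebbfdeaf' (i=1, period=10)
emit factor 3: 'abf' (i=11, period=3)
emit factor 4: 'a' (i=14, period=1)

["e", "aeebbfdeaf", "abf", "a"]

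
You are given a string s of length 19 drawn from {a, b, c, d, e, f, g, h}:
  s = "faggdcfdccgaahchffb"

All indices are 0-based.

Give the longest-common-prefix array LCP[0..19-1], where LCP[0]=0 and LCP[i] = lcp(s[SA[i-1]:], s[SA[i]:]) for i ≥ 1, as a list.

rank | idx | suffix
   0 |  11 | aahchffb
   1 |   1 | aggdcfdccgaahchffb
   2 |  12 | ahchffb
   3 |  18 | b
   4 |   8 | ccgaahchffb
   5 |   5 | cfdccgaahchffb
   6 |   9 | cgaahchffb
   7 |  14 | chffb
   8 |   7 | dccgaahchffb
   9 |   4 | dcfdccgaahchffb
  10 |   0 | faggdcfdccgaahchffb
  11 |  17 | fb
  12 |   6 | fdccgaahchffb
  13 |  16 | ffb
  14 |  10 | gaahchffb
  15 |   3 | gdcfdccgaahchffb
  16 |   2 | ggdcfdccgaahchffb
  17 |  13 | hchffb
  18 |  15 | hffb

SA = [11, 1, 12, 18, 8, 5, 9, 14, 7, 4, 0, 17, 6, 16, 10, 3, 2, 13, 15]
i: (SA[i-1],SA[i]) lcp shared
  1: (11,1) 1 'a'
  2: (1,12) 1 'a'
  3: (12,18) 0 ''
  4: (18,8) 0 ''
  5: (8,5) 1 'c'
  6: (5,9) 1 'c'
  7: (9,14) 1 'c'
  8: (14,7) 0 ''
  9: (7,4) 2 'dc'
  10: (4,0) 0 ''
  11: (0,17) 1 'f'
  12: (17,6) 1 'f'
  13: (6,16) 1 'f'
  14: (16,10) 0 ''
  15: (10,3) 1 'g'
  16: (3,2) 1 'g'
  17: (2,13) 0 ''
  18: (13,15) 1 'h'

[0, 1, 1, 0, 0, 1, 1, 1, 0, 2, 0, 1, 1, 1, 0, 1, 1, 0, 1]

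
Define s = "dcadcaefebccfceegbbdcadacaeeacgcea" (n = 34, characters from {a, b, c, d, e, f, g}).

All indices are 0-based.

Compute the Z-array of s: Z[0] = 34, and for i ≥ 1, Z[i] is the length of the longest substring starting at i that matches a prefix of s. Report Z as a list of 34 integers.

[34, 0, 0, 3, 0, 0, 0, 0, 0, 0, 0, 0, 0, 0, 0, 0, 0, 0, 0, 4, 0, 0, 1, 0, 0, 0, 0, 0, 0, 0, 0, 0, 0, 0]

Z[0]=34
i=1: i≥r, start 0; Z[1]=0
i=2: i≥r, start 0; Z[2]=0
i=3: i≥r, start 0; Z[3]=3 scan→box=[3,6)
i=4: min(r-i=2, Z[1]=0)=0; Z[4]=0
i=5: min(r-i=1, Z[2]=0)=0; Z[5]=0
i=6: i≥r, start 0; Z[6]=0
i=7: i≥r, start 0; Z[7]=0
i=8: i≥r, start 0; Z[8]=0
i=9: i≥r, start 0; Z[9]=0
i=10: i≥r, start 0; Z[10]=0
i=11: i≥r, start 0; Z[11]=0
i=12: i≥r, start 0; Z[12]=0
i=13: i≥r, start 0; Z[13]=0
i=14: i≥r, start 0; Z[14]=0
i=15: i≥r, start 0; Z[15]=0
i=16: i≥r, start 0; Z[16]=0
i=17: i≥r, start 0; Z[17]=0
i=18: i≥r, start 0; Z[18]=0
i=19: i≥r, start 0; Z[19]=4 scan→box=[19,23)
i=20: min(r-i=3, Z[1]=0)=0; Z[20]=0
i=21: min(r-i=2, Z[2]=0)=0; Z[21]=0
i=22: min(r-i=1, Z[3]=3)=1; Z[22]=1
i=23: i≥r, start 0; Z[23]=0
i=24: i≥r, start 0; Z[24]=0
i=25: i≥r, start 0; Z[25]=0
i=26: i≥r, start 0; Z[26]=0
i=27: i≥r, start 0; Z[27]=0
i=28: i≥r, start 0; Z[28]=0
i=29: i≥r, start 0; Z[29]=0
i=30: i≥r, start 0; Z[30]=0
i=31: i≥r, start 0; Z[31]=0
i=32: i≥r, start 0; Z[32]=0
i=33: i≥r, start 0; Z[33]=0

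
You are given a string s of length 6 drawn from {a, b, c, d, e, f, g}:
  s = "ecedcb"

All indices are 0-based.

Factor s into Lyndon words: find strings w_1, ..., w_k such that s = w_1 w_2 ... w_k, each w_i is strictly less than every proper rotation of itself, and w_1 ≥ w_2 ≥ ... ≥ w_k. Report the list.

["e", "ced", "c", "b"]

emit factor 1: 'e' (i=0, period=1)
emit factor 2: 'ced' (i=1, period=3)
emit factor 3: 'c' (i=4, period=1)
emit factor 4: 'b' (i=5, period=1)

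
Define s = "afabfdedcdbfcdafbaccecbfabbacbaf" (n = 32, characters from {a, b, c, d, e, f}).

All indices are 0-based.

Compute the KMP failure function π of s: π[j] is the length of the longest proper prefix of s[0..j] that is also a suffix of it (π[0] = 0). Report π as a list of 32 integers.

[0, 0, 1, 0, 0, 0, 0, 0, 0, 0, 0, 0, 0, 0, 1, 2, 0, 1, 0, 0, 0, 0, 0, 0, 1, 0, 0, 1, 0, 0, 1, 2]

π[0] = 0
j=1 s[j]='f': π[1]=0 (border '')
j=2 s[j]='a': π[2]=1 (border 'a')
j=3 s[j]='b': k: 1→0; π[3]=0 (border '')
j=4 s[j]='f': π[4]=0 (border '')
j=5 s[j]='d': π[5]=0 (border '')
j=6 s[j]='e': π[6]=0 (border '')
j=7 s[j]='d': π[7]=0 (border '')
j=8 s[j]='c': π[8]=0 (border '')
j=9 s[j]='d': π[9]=0 (border '')
j=10 s[j]='b': π[10]=0 (border '')
j=11 s[j]='f': π[11]=0 (border '')
j=12 s[j]='c': π[12]=0 (border '')
j=13 s[j]='d': π[13]=0 (border '')
j=14 s[j]='a': π[14]=1 (border 'a')
j=15 s[j]='f': π[15]=2 (border 'af')
j=16 s[j]='b': k: 2→0; π[16]=0 (border '')
j=17 s[j]='a': π[17]=1 (border 'a')
j=18 s[j]='c': k: 1→0; π[18]=0 (border '')
j=19 s[j]='c': π[19]=0 (border '')
j=20 s[j]='e': π[20]=0 (border '')
j=21 s[j]='c': π[21]=0 (border '')
j=22 s[j]='b': π[22]=0 (border '')
j=23 s[j]='f': π[23]=0 (border '')
j=24 s[j]='a': π[24]=1 (border 'a')
j=25 s[j]='b': k: 1→0; π[25]=0 (border '')
j=26 s[j]='b': π[26]=0 (border '')
j=27 s[j]='a': π[27]=1 (border 'a')
j=28 s[j]='c': k: 1→0; π[28]=0 (border '')
j=29 s[j]='b': π[29]=0 (border '')
j=30 s[j]='a': π[30]=1 (border 'a')
j=31 s[j]='f': π[31]=2 (border 'af')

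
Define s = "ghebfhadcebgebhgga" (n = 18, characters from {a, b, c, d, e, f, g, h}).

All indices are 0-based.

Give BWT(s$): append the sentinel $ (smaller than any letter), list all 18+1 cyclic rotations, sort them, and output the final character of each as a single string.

rank  rotation             last
    0  $ghebfhadcebgebhgga  a
    1  a$ghebfhadcebgebhgg  g
    2  adcebgebhgga$ghebfh  h
    3  bfhadcebgebhgga$ghe  e
    4  bgebhgga$ghebfhadce  e
    5  bhgga$ghebfhadcebge  e
    6  cebgebhgga$ghebfhad  d
    7  dcebgebhgga$ghebfha  a
    8  ebfhadcebgebhgga$gh  h
    9  ebgebhgga$ghebfhadc  c
   10  ebhgga$ghebfhadcebg  g
   11  fhadcebgebhgga$gheb  b
   12  ga$ghebfhadcebgebhg  g
   13  gebhgga$ghebfhadceb  b
   14  gga$ghebfhadcebgebh  h
   15  ghebfhadcebgebhgga$  $
   16  hadcebgebhgga$ghebf  f
   17  hebfhadcebgebhgga$g  g
   18  hgga$ghebfhadcebgeb  b

agheeedahcgbgbh$fgb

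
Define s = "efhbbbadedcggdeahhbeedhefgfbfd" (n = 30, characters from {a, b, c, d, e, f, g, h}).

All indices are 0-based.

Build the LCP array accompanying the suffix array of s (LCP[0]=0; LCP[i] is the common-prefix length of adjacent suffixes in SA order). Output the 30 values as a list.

sorted suffixes:
  #0 SA[0]=6  'adedcggdeahhbeedhefgfbfd'
  #1 SA[1]=15  'ahhbeedhefgfbfd'
  #2 SA[2]=5  'badedcggdeahhbeedhefgfbfd'
  #3 SA[3]=4  'bbadedcggdeahhbeedhefgfbfd'
  #4 SA[4]=3  'bbbadedcggdeahhbeedhefgfbfd'
  #5 SA[5]=18  'beedhefgfbfd'
  #6 SA[6]=27  'bfd'
  #7 SA[7]=10  'cggdeahhbeedhefgfbfd'
  #8 SA[8]=29  'd'
  #9 SA[9]=9  'dcggdeahhbeedhefgfbfd'
  #10 SA[10]=13  'deahhbeedhefgfbfd'
  #11 SA[11]=7  'dedcggdeahhbeedhefgfbfd'
  #12 SA[12]=21  'dhefgfbfd'
  #13 SA[13]=14  'eahhbeedhefgfbfd'
  #14 SA[14]=8  'edcggdeahhbeedhefgfbfd'
  #15 SA[15]=20  'edhefgfbfd'
  #16 SA[16]=19  'eedhefgfbfd'
  #17 SA[17]=23  'efgfbfd'
  #18 SA[18]=0  'efhbbbadedcggdeahhbeedhefgfbfd'
  #19 SA[19]=26  'fbfd'
  #20 SA[20]=28  'fd'
  #21 SA[21]=24  'fgfbfd'
  #22 SA[22]=1  'fhbbbadedcggdeahhbeedhefgfbfd'
  #23 SA[23]=12  'gdeahhbeedhefgfbfd'
  #24 SA[24]=25  'gfbfd'
  #25 SA[25]=11  'ggdeahhbeedhefgfbfd'
  #26 SA[26]=2  'hbbbadedcggdeahhbeedhefgfbfd'
  #27 SA[27]=17  'hbeedhefgfbfd'
  #28 SA[28]=22  'hefgfbfd'
  #29 SA[29]=16  'hhbeedhefgfbfd'

SA = [6, 15, 5, 4, 3, 18, 27, 10, 29, 9, 13, 7, 21, 14, 8, 20, 19, 23, 0, 26, 28, 24, 1, 12, 25, 11, 2, 17, 22, 16]
[i] adj suffixes → lcp
  [1] 6/15 → 1 ('a')
  [2] 15/5 → 0 ('')
  [3] 5/4 → 1 ('b')
  [4] 4/3 → 2 ('bb')
  [5] 3/18 → 1 ('b')
  [6] 18/27 → 1 ('b')
  [7] 27/10 → 0 ('')
  [8] 10/29 → 0 ('')
  [9] 29/9 → 1 ('d')
  [10] 9/13 → 1 ('d')
  [11] 13/7 → 2 ('de')
  [12] 7/21 → 1 ('d')
  [13] 21/14 → 0 ('')
  [14] 14/8 → 1 ('e')
  [15] 8/20 → 2 ('ed')
  [16] 20/19 → 1 ('e')
  [17] 19/23 → 1 ('e')
  [18] 23/0 → 2 ('ef')
  [19] 0/26 → 0 ('')
  [20] 26/28 → 1 ('f')
  [21] 28/24 → 1 ('f')
  [22] 24/1 → 1 ('f')
  [23] 1/12 → 0 ('')
  [24] 12/25 → 1 ('g')
  [25] 25/11 → 1 ('g')
  [26] 11/2 → 0 ('')
  [27] 2/17 → 2 ('hb')
  [28] 17/22 → 1 ('h')
  [29] 22/16 → 1 ('h')

[0, 1, 0, 1, 2, 1, 1, 0, 0, 1, 1, 2, 1, 0, 1, 2, 1, 1, 2, 0, 1, 1, 1, 0, 1, 1, 0, 2, 1, 1]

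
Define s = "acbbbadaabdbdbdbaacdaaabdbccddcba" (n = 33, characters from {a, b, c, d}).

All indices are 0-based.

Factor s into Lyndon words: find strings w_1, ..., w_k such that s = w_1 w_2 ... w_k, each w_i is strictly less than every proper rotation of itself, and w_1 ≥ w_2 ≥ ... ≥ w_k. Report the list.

["acbbbad", "aabdbdbdbaacd", "aaabdbccddcb", "a"]

emit factor 1: 'acbbbad' (i=0, period=7)
emit factor 2: 'aabdbdbdbaacd' (i=7, period=13)
emit factor 3: 'aaabdbccddcb' (i=20, period=12)
emit factor 4: 'a' (i=32, period=1)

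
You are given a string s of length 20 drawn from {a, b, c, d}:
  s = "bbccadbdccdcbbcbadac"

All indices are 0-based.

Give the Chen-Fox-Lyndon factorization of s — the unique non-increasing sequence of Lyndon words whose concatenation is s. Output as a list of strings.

emit factor 1: 'bbcc' (i=0, period=4)
emit factor 2: 'adbdccdcbbcb' (i=4, period=12)
emit factor 3: 'ad' (i=16, period=2)
emit factor 4: 'ac' (i=18, period=2)

["bbcc", "adbdccdcbbcb", "ad", "ac"]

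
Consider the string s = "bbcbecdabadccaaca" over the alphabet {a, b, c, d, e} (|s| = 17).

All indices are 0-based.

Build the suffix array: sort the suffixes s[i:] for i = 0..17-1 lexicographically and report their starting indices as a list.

rank→(start, suffix):
  0 → (16, 'a')
  1 → (13, 'aaca')
  2 → (7, 'abadccaaca')
  3 → (14, 'aca')
  4 → (9, 'adccaaca')
  5 → (8, 'badccaaca')
  6 → (0, 'bbcbecdabadccaaca')
  7 → (1, 'bcbecdabadccaaca')
  8 → (3, 'becdabadccaaca')
  9 → (15, 'ca')
  10 → (12, 'caaca')
  11 → (2, 'cbecdabadccaaca')
  12 → (11, 'ccaaca')
  13 → (5, 'cdabadccaaca')
  14 → (6, 'dabadccaaca')
  15 → (10, 'dccaaca')
  16 → (4, 'ecdabadccaaca')

[16, 13, 7, 14, 9, 8, 0, 1, 3, 15, 12, 2, 11, 5, 6, 10, 4]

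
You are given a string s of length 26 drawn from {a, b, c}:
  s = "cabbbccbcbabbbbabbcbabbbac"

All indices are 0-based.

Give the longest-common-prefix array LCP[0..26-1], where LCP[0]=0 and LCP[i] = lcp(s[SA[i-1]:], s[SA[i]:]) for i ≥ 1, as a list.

[0, 4, 4, 3, 1, 0, 5, 4, 2, 1, 3, 2, 4, 3, 3, 2, 3, 1, 7, 2, 0, 1, 1, 6, 2, 1]

sorted suffixes:
  #0 SA[0]=20  'abbbac'
  #1 SA[1]=10  'abbbbabbcbabbbac'
  #2 SA[2]=1  'abbbccbcbabbbbabbcbabbbac'
  #3 SA[3]=15  'abbcbabbbac'
  #4 SA[4]=24  'ac'
  #5 SA[5]=19  'babbbac'
  #6 SA[6]=9  'babbbbabbcbabbbac'
  #7 SA[7]=14  'babbcbabbbac'
  #8 SA[8]=23  'bac'
  #9 SA[9]=13  'bbabbcbabbbac'
  #10 SA[10]=22  'bbac'
  #11 SA[11]=12  'bbbabbcbabbbac'
  #12 SA[12]=21  'bbbac'
  #13 SA[13]=11  'bbbbabbcbabbbac'
  #14 SA[14]=2  'bbbccbcbabbbbabbcbabbbac'
  #15 SA[15]=16  'bbcbabbbac'
  #16 SA[16]=3  'bbccbcbabbbbabbcbabbbac'
  #17 SA[17]=17  'bcbabbbac'
  #18 SA[18]=7  'bcbabbbbabbcbabbbac'
  #19 SA[19]=4  'bccbcbabbbbabbcbabbbac'
  #20 SA[20]=25  'c'
  #21 SA[21]=0  'cabbbccbcbabbbbabbcbabbbac'
  #22 SA[22]=18  'cbabbbac'
  #23 SA[23]=8  'cbabbbbabbcbabbbac'
  #24 SA[24]=6  'cbcbabbbbabbcbabbbac'
  #25 SA[25]=5  'ccbcbabbbbabbcbabbbac'

SA = [20, 10, 1, 15, 24, 19, 9, 14, 23, 13, 22, 12, 21, 11, 2, 16, 3, 17, 7, 4, 25, 0, 18, 8, 6, 5]
i: (SA[i-1],SA[i]) lcp shared
  1: (20,10) 4 'abbb'
  2: (10,1) 4 'abbb'
  3: (1,15) 3 'abb'
  4: (15,24) 1 'a'
  5: (24,19) 0 ''
  6: (19,9) 5 'babbb'
  7: (9,14) 4 'babb'
  8: (14,23) 2 'ba'
  9: (23,13) 1 'b'
  10: (13,22) 3 'bba'
  11: (22,12) 2 'bb'
  12: (12,21) 4 'bbba'
  13: (21,11) 3 'bbb'
  14: (11,2) 3 'bbb'
  15: (2,16) 2 'bb'
  16: (16,3) 3 'bbc'
  17: (3,17) 1 'b'
  18: (17,7) 7 'bcbabbb'
  19: (7,4) 2 'bc'
  20: (4,25) 0 ''
  21: (25,0) 1 'c'
  22: (0,18) 1 'c'
  23: (18,8) 6 'cbabbb'
  24: (8,6) 2 'cb'
  25: (6,5) 1 'c'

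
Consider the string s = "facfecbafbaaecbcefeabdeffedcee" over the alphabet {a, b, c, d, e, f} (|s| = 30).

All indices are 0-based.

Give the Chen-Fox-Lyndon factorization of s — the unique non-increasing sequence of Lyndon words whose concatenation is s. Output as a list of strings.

["f", "acfecbafb", "aaecbcefeabdeffedcee"]

emit factor 1: 'f' (i=0, period=1)
emit factor 2: 'acfecbafb' (i=1, period=9)
emit factor 3: 'aaecbcefeabdeffedcee' (i=10, period=20)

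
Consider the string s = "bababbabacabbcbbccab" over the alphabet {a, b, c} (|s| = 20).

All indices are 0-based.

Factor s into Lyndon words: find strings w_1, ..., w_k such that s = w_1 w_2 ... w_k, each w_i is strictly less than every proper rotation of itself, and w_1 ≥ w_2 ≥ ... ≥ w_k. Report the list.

emit factor 1: 'b' (i=0, period=1)
emit factor 2: 'ababbabacabbcbbcc' (i=1, period=17)
emit factor 3: 'ab' (i=18, period=2)

["b", "ababbabacabbcbbcc", "ab"]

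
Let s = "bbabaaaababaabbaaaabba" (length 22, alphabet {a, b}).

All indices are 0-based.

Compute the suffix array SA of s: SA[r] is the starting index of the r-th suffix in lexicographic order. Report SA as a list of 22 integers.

sorted suffixes:
  #0 SA[0]=21  'a'
  #1 SA[1]=4  'aaaababaabbaaaabba'
  #2 SA[2]=15  'aaaabba'
  #3 SA[3]=5  'aaababaabbaaaabba'
  #4 SA[4]=16  'aaabba'
  #5 SA[5]=6  'aababaabbaaaabba'
  #6 SA[6]=17  'aabba'
  #7 SA[7]=11  'aabbaaaabba'
  #8 SA[8]=2  'abaaaababaabbaaaabba'
  #9 SA[9]=9  'abaabbaaaabba'
  #10 SA[10]=7  'ababaabbaaaabba'
  #11 SA[11]=18  'abba'
  #12 SA[12]=12  'abbaaaabba'
  #13 SA[13]=20  'ba'
  #14 SA[14]=3  'baaaababaabbaaaabba'
  #15 SA[15]=14  'baaaabba'
  #16 SA[16]=10  'baabbaaaabba'
  #17 SA[17]=1  'babaaaababaabbaaaabba'
  #18 SA[18]=8  'babaabbaaaabba'
  #19 SA[19]=19  'bba'
  #20 SA[20]=13  'bbaaaabba'
  #21 SA[21]=0  'bbabaaaababaabbaaaabba'

[21, 4, 15, 5, 16, 6, 17, 11, 2, 9, 7, 18, 12, 20, 3, 14, 10, 1, 8, 19, 13, 0]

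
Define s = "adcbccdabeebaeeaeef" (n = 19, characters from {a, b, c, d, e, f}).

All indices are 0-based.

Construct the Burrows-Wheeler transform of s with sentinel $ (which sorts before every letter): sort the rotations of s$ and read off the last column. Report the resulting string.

fd$beecadbccaeeabaee

rank  rotation              last
    0  $adcbccdabeebaeeaeef  f
    1  abeebaeeaeef$adcbccd  d
    2  adcbccdabeebaeeaeef$  $
    3  aeeaeef$adcbccdabeeb  b
    4  aeef$adcbccdabeebaee  e
    5  baeeaeef$adcbccdabee  e
    6  bccdabeebaeeaeef$adc  c
    7  beebaeeaeef$adcbccda  a
    8  cbccdabeebaeeaeef$ad  d
    9  ccdabeebaeeaeef$adcb  b
   10  cdabeebaeeaeef$adcbc  c
   11  dabeebaeeaeef$adcbcc  c
   12  dcbccdabeebaeeaeef$a  a
   13  eaeef$adcbccdabeebae  e
   14  ebaeeaeef$adcbccdabe  e
   15  eeaeef$adcbccdabeeba  a
   16  eebaeeaeef$adcbccdab  b
   17  eef$adcbccdabeebaeea  a
   18  ef$adcbccdabeebaeeae  e
   19  f$adcbccdabeebaeeaee  e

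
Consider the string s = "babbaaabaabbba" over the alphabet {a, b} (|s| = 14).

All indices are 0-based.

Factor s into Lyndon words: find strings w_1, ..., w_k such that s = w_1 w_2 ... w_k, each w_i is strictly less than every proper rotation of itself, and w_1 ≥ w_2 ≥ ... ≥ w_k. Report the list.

emit factor 1: 'b' (i=0, period=1)
emit factor 2: 'abb' (i=1, period=3)
emit factor 3: 'aaabaabbb' (i=4, period=9)
emit factor 4: 'a' (i=13, period=1)

["b", "abb", "aaabaabbb", "a"]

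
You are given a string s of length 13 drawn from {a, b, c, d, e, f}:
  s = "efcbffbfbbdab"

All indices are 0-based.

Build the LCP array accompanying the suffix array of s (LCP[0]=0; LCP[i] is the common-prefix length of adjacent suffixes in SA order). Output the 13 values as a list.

sorted suffixes:
  #0 SA[0]=11  'ab'
  #1 SA[1]=12  'b'
  #2 SA[2]=8  'bbdab'
  #3 SA[3]=9  'bdab'
  #4 SA[4]=6  'bfbbdab'
  #5 SA[5]=3  'bffbfbbdab'
  #6 SA[6]=2  'cbffbfbbdab'
  #7 SA[7]=10  'dab'
  #8 SA[8]=0  'efcbffbfbbdab'
  #9 SA[9]=7  'fbbdab'
  #10 SA[10]=5  'fbfbbdab'
  #11 SA[11]=1  'fcbffbfbbdab'
  #12 SA[12]=4  'ffbfbbdab'

SA = [11, 12, 8, 9, 6, 3, 2, 10, 0, 7, 5, 1, 4]
[i] adj suffixes → lcp
  [1] 11/12 → 0 ('')
  [2] 12/8 → 1 ('b')
  [3] 8/9 → 1 ('b')
  [4] 9/6 → 1 ('b')
  [5] 6/3 → 2 ('bf')
  [6] 3/2 → 0 ('')
  [7] 2/10 → 0 ('')
  [8] 10/0 → 0 ('')
  [9] 0/7 → 0 ('')
  [10] 7/5 → 2 ('fb')
  [11] 5/1 → 1 ('f')
  [12] 1/4 → 1 ('f')

[0, 0, 1, 1, 1, 2, 0, 0, 0, 0, 2, 1, 1]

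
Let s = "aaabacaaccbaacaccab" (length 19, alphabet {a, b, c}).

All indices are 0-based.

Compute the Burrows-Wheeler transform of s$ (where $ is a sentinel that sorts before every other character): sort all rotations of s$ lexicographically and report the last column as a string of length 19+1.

rank  rotation              last
    0  $aaabacaaccbaacaccab  b
    1  aaabacaaccbaacaccab$  $
    2  aabacaaccbaacaccab$a  a
    3  aacaccab$aaabacaaccb  b
    4  aaccbaacaccab$aaabac  c
    5  ab$aaabacaaccbaacacc  c
    6  abacaaccbaacaccab$aa  a
    7  acaaccbaacaccab$aaab  b
    8  acaccab$aaabacaaccba  a
    9  accab$aaabacaaccbaac  c
   10  accbaacaccab$aaabaca  a
   11  b$aaabacaaccbaacacca  a
   12  baacaccab$aaabacaacc  c
   13  bacaaccbaacaccab$aaa  a
   14  caaccbaacaccab$aaaba  a
   15  cab$aaabacaaccbaacac  c
   16  caccab$aaabacaaccbaa  a
   17  cbaacaccab$aaabacaac  c
   18  ccab$aaabacaaccbaaca  a
   19  ccbaacaccab$aaabacaa  a

b$abccabacaacaacacaa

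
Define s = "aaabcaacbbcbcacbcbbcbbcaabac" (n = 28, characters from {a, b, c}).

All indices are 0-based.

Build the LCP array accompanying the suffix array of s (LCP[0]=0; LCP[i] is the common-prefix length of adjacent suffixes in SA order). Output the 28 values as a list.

[0, 2, 3, 2, 1, 2, 1, 2, 3, 0, 1, 3, 4, 1, 4, 3, 2, 5, 3, 0, 1, 3, 2, 1, 4, 5, 2, 3]

rank | idx | suffix
   0 |   0 | aaabcaacbbcbcacbcbbcbbcaabac
   1 |  23 | aabac
   2 |   1 | aabcaacbbcbcacbcbbcbbcaabac
   3 |   5 | aacbbcbcacbcbbcbbcaabac
   4 |  24 | abac
   5 |   2 | abcaacbbcbcacbcbbcbbcaabac
   6 |  26 | ac
   7 |   6 | acbbcbcacbcbbcbbcaabac
   8 |  13 | acbcbbcbbcaabac
   9 |  25 | bac
  10 |  20 | bbcaabac
  11 |  17 | bbcbbcaabac
  12 |   8 | bbcbcacbcbbcbbcaabac
  13 |  21 | bcaabac
  14 |   3 | bcaacbbcbcacbcbbcbbcaabac
  15 |  11 | bcacbcbbcbbcaabac
  16 |  18 | bcbbcaabac
  17 |  15 | bcbbcbbcaabac
  18 |   9 | bcbcacbcbbcbbcaabac
  19 |  27 | c
  20 |  22 | caabac
  21 |   4 | caacbbcbcacbcbbcbbcaabac
  22 |  12 | cacbcbbcbbcaabac
  23 |  19 | cbbcaabac
  24 |  16 | cbbcbbcaabac
  25 |   7 | cbbcbcacbcbbcbbcaabac
  26 |  10 | cbcacbcbbcbbcaabac
  27 |  14 | cbcbbcbbcaabac

SA = [0, 23, 1, 5, 24, 2, 26, 6, 13, 25, 20, 17, 8, 21, 3, 11, 18, 15, 9, 27, 22, 4, 12, 19, 16, 7, 10, 14]
[i] adj suffixes → lcp
  [1] 0/23 → 2 ('aa')
  [2] 23/1 → 3 ('aab')
  [3] 1/5 → 2 ('aa')
  [4] 5/24 → 1 ('a')
  [5] 24/2 → 2 ('ab')
  [6] 2/26 → 1 ('a')
  [7] 26/6 → 2 ('ac')
  [8] 6/13 → 3 ('acb')
  [9] 13/25 → 0 ('')
  [10] 25/20 → 1 ('b')
  [11] 20/17 → 3 ('bbc')
  [12] 17/8 → 4 ('bbcb')
  [13] 8/21 → 1 ('b')
  [14] 21/3 → 4 ('bcaa')
  [15] 3/11 → 3 ('bca')
  [16] 11/18 → 2 ('bc')
  [17] 18/15 → 5 ('bcbbc')
  [18] 15/9 → 3 ('bcb')
  [19] 9/27 → 0 ('')
  [20] 27/22 → 1 ('c')
  [21] 22/4 → 3 ('caa')
  [22] 4/12 → 2 ('ca')
  [23] 12/19 → 1 ('c')
  [24] 19/16 → 4 ('cbbc')
  [25] 16/7 → 5 ('cbbcb')
  [26] 7/10 → 2 ('cb')
  [27] 10/14 → 3 ('cbc')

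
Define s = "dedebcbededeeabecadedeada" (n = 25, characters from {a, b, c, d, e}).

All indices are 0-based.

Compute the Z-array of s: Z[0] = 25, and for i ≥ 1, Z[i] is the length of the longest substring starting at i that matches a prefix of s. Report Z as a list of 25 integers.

[25, 0, 2, 0, 0, 0, 0, 0, 4, 0, 2, 0, 0, 0, 0, 0, 0, 0, 4, 0, 2, 0, 0, 1, 0]

Z[0]=25
i=1: i≥r, start 0; Z[1]=0
i=2: i≥r, start 0; Z[2]=2 extend→box=[2,4)
i=3: min(r-i=1, Z[1]=0)=0; Z[3]=0
i=4: i≥r, start 0; Z[4]=0
i=5: i≥r, start 0; Z[5]=0
i=6: i≥r, start 0; Z[6]=0
i=7: i≥r, start 0; Z[7]=0
i=8: i≥r, start 0; Z[8]=4 extend→box=[8,12)
i=9: min(r-i=3, Z[1]=0)=0; Z[9]=0
i=10: min(r-i=2, Z[2]=2)=2; Z[10]=2
i=11: min(r-i=1, Z[3]=0)=0; Z[11]=0
i=12: i≥r, start 0; Z[12]=0
i=13: i≥r, start 0; Z[13]=0
i=14: i≥r, start 0; Z[14]=0
i=15: i≥r, start 0; Z[15]=0
i=16: i≥r, start 0; Z[16]=0
i=17: i≥r, start 0; Z[17]=0
i=18: i≥r, start 0; Z[18]=4 extend→box=[18,22)
i=19: min(r-i=3, Z[1]=0)=0; Z[19]=0
i=20: min(r-i=2, Z[2]=2)=2; Z[20]=2
i=21: min(r-i=1, Z[3]=0)=0; Z[21]=0
i=22: i≥r, start 0; Z[22]=0
i=23: i≥r, start 0; Z[23]=1 extend→box=[23,24)
i=24: i≥r, start 0; Z[24]=0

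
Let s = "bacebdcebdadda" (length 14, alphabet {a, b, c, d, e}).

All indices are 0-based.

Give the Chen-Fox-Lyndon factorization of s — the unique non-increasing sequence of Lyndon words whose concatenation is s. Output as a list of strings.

emit factor 1: 'b' (i=0, period=1)
emit factor 2: 'acebdcebdadd' (i=1, period=12)
emit factor 3: 'a' (i=13, period=1)

["b", "acebdcebdadd", "a"]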